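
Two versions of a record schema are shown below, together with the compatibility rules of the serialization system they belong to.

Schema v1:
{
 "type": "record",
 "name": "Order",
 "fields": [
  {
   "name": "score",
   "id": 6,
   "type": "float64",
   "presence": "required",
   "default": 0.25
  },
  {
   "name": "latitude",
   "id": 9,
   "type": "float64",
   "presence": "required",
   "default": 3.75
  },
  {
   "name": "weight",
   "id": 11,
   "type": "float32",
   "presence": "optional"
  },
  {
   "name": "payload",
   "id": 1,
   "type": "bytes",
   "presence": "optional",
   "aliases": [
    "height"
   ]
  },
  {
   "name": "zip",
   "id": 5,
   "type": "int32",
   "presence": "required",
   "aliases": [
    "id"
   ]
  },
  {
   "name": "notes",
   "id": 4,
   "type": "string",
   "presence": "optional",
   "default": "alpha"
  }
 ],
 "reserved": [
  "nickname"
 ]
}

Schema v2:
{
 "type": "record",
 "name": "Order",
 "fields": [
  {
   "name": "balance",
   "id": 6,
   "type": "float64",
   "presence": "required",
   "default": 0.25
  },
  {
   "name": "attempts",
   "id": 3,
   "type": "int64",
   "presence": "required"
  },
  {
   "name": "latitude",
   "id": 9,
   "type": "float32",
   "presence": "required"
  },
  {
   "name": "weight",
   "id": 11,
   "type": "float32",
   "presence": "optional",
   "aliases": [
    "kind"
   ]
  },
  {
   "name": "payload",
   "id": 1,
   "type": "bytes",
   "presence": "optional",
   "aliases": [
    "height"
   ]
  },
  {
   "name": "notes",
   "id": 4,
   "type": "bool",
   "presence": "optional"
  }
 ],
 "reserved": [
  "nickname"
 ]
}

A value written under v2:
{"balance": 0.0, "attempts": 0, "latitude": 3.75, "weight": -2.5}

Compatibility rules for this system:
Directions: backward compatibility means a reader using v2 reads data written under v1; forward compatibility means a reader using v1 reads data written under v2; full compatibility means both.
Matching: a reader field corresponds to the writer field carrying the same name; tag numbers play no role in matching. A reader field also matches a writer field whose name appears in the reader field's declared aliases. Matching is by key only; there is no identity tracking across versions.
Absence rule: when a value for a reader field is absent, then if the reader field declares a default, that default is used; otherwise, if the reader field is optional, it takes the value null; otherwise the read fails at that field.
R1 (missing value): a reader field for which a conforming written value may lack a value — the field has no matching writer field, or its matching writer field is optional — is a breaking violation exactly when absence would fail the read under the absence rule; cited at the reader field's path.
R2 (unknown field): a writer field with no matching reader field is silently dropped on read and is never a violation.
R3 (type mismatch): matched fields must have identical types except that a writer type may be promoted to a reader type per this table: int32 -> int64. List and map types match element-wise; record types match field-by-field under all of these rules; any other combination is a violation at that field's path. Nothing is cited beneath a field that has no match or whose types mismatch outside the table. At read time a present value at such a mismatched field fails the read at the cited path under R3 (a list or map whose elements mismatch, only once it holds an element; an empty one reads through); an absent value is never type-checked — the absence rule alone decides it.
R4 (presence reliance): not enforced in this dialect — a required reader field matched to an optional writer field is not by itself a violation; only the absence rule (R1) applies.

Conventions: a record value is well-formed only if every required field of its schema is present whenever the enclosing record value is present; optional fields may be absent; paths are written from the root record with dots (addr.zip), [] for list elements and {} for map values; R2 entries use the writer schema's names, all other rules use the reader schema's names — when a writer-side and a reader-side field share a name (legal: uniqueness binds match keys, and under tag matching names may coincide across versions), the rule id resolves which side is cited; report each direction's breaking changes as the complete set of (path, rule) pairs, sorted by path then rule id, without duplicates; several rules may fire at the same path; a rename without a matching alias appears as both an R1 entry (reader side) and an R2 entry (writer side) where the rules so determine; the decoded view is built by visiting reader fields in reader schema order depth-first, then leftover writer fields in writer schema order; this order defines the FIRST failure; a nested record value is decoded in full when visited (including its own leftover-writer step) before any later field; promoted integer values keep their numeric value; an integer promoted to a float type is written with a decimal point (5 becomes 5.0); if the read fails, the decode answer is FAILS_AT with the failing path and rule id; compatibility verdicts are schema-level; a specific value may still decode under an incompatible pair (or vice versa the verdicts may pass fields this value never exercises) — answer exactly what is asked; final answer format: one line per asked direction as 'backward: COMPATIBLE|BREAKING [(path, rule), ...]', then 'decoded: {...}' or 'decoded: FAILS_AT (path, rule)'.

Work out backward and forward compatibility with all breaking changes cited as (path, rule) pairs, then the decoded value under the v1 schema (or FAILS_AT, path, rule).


arrows below run writer -> reader for Order
checking backward for Order: reader v2 against writer v1:
  balance: no writer match
  attempts: no writer match
  latitude <- latitude (float64 -> float32, writer required)
  weight <- weight (float32 -> float32, writer optional)
  payload <- payload (bytes -> bytes, writer optional)
  notes <- notes (string -> bool, writer optional)
  leftover writer field: score
  leftover writer field: zip
  rule R1 violated at attempts
  rule R3 violated at latitude
  rule R3 violated at notes
  => backward verdict for Order: BREAKING, 3 violation(s)
checking forward for Order: reader v1 against writer v2:
  score: no writer match
  latitude <- latitude (float32 -> float64, writer required)
  weight <- weight (float32 -> float32, writer optional)
  payload <- payload (bytes -> bytes, writer optional)
  zip: no writer match
  notes <- notes (bool -> string, writer optional)
  leftover writer field: balance
  leftover writer field: attempts
  rule R3 violated at latitude
  rule R3 violated at notes
  rule R1 violated at zip
  => forward verdict for Order: BREAKING, 3 violation(s)
decoding the Order value with the v1 reader:
  score := 0.25 (no value, default fills)
  read fails at latitude under R3
  => FAILS_AT (latitude, R3)

backward: BREAKING [(attempts, R1), (latitude, R3), (notes, R3)]; forward: BREAKING [(latitude, R3), (notes, R3), (zip, R1)]; decoded: FAILS_AT (latitude, R3)


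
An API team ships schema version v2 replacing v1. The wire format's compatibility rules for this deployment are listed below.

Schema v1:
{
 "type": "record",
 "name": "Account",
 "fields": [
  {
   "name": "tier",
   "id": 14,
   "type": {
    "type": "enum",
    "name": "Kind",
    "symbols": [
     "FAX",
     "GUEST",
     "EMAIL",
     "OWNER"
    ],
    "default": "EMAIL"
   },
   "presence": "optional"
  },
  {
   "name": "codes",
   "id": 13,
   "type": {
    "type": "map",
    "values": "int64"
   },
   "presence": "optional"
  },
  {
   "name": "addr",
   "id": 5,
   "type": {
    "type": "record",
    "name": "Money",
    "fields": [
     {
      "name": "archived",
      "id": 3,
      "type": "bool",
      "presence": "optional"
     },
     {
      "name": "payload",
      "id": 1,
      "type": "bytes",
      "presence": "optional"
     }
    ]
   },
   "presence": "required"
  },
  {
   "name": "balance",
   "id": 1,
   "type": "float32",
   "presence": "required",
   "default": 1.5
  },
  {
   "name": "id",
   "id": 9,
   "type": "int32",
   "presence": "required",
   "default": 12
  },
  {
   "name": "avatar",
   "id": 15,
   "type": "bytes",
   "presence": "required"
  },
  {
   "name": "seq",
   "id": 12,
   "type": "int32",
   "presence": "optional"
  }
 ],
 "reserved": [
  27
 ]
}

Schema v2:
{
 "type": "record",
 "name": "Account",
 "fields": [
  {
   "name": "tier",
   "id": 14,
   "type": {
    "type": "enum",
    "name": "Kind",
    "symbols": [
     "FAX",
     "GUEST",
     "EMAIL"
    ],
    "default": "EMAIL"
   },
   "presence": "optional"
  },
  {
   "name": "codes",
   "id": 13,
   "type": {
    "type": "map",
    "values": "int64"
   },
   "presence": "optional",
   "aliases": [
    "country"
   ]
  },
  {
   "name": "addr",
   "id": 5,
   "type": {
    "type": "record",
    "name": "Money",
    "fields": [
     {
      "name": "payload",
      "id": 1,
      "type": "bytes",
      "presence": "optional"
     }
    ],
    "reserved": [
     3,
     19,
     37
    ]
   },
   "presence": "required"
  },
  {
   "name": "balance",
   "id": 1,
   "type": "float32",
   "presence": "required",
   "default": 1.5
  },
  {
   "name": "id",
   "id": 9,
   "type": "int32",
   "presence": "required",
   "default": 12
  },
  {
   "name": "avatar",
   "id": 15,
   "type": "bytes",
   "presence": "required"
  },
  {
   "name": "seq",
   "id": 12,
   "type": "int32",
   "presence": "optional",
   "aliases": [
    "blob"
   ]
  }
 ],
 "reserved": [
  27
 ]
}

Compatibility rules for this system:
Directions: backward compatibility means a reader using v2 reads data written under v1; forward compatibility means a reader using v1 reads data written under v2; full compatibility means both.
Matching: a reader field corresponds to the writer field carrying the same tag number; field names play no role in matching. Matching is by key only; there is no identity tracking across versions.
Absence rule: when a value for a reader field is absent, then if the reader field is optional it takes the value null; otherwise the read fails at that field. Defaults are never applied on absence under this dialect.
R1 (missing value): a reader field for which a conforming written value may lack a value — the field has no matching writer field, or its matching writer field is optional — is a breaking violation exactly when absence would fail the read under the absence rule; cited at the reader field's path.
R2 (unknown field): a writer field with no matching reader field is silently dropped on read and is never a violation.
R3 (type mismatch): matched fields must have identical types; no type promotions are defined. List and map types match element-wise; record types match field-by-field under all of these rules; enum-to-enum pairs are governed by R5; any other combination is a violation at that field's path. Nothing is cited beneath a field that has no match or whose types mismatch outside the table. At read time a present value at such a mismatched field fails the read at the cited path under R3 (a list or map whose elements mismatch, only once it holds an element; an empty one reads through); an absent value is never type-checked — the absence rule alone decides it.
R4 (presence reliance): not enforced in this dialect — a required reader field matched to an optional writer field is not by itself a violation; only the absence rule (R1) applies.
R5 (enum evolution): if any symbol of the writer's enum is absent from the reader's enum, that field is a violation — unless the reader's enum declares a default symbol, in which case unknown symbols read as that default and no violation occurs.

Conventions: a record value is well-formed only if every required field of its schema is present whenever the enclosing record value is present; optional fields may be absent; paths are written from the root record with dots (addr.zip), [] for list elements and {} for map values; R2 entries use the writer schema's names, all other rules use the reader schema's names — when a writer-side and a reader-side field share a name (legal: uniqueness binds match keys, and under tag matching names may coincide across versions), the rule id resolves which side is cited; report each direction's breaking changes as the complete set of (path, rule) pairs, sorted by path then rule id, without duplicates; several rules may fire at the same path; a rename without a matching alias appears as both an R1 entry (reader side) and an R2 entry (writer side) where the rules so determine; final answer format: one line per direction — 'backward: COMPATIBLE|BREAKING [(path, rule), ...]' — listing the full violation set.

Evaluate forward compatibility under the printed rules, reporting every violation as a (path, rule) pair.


forward: COMPATIBLE []

the writer's type comes first in each Account pair
forward for Account (reader v1, writer v2):
  Kind -> Kind, writer optional: tier aligns to tier
  map<string, int64> -> map<string, int64>, writer optional: codes aligns to codes
  Money -> Money, writer required: addr aligns to addr
  float32 -> float32, writer required: balance aligns to balance
  int32 -> int32, writer required: id aligns to id
  bytes -> bytes, writer required: avatar aligns to avatar
  int32 -> int32, writer optional: seq aligns to seq
  addr.archived: no writer match
  bytes -> bytes, writer optional: addr.payload aligns to addr.payload
  => forward: COMPATIBLE
ruling out the remaining Account differences:
  removed field archived from record Money (its key 3 joins the reserved list) -> triggers nothing under Account's printed rules — same verdict
  enum Kind (field tier in record Account): symbol OWNER removed -> triggers nothing under Account's printed rules — same verdict


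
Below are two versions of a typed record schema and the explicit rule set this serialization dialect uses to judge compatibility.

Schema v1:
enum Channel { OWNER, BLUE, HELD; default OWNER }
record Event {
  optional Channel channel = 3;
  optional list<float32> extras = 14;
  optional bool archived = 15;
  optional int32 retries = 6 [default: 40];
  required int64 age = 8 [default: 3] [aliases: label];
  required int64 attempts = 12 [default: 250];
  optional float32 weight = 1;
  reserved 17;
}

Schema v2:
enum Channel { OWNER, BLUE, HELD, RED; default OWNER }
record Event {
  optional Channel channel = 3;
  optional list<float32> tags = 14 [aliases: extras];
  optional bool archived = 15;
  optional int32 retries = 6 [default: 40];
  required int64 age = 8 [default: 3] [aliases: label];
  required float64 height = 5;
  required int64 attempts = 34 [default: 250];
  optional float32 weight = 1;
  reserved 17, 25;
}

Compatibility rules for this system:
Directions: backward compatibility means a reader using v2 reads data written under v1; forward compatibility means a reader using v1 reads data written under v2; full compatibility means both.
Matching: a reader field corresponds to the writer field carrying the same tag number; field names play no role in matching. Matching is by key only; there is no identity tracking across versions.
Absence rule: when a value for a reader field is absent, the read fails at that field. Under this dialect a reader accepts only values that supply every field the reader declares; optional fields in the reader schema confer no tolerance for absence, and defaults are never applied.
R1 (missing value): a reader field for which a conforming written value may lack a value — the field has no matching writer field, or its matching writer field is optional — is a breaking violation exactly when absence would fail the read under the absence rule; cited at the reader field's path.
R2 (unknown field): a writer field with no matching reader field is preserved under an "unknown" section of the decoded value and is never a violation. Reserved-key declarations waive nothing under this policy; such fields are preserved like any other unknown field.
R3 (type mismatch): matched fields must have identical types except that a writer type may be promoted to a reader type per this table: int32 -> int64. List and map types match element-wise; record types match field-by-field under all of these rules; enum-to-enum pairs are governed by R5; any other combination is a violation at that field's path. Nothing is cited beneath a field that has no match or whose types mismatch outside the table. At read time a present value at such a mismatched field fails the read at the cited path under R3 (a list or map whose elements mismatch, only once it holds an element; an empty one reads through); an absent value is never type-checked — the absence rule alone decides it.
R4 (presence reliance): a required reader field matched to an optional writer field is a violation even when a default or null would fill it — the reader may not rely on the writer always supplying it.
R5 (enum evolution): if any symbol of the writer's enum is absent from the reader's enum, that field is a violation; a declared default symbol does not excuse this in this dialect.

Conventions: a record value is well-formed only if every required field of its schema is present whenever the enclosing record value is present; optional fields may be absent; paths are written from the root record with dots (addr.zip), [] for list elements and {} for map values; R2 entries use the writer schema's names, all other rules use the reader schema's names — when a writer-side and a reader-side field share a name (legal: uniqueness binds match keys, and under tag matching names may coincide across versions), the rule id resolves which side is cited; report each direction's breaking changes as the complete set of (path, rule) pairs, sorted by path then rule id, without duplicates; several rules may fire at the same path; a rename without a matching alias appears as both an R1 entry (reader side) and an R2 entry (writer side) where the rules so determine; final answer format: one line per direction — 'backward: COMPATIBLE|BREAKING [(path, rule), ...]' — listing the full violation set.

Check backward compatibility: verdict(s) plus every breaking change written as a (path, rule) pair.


the writer's type comes first in each Event pair
backward for Event (reader v2, writer v1):
  Channel -> Channel, writer optional: channel aligns to channel
  list<float32> -> list<float32>, writer optional: tags aligns to extras
  bool -> bool, writer optional: archived aligns to archived
  int32 -> int32, writer optional: retries aligns to retries
  int64 -> int64, writer required: age aligns to age
  height has no writer counterpart
  attempts has no writer counterpart
  float32 -> float32, writer optional: weight aligns to weight
  writer attempts: unknown to reader
  violation R1 at archived
  violation R1 at attempts
  violation R1 at channel
  violation R1 at height
  violation R1 at retries
  violation R1 at tags
  violation R1 at weight
  => backward verdict for Event: BREAKING, 7 violation(s)
checking off the Event differences that do not matter here:
  enum Channel (field channel in record Event): symbol RED added -> affects forward compatibility only, which is not asked

backward: BREAKING [(archived, R1), (attempts, R1), (channel, R1), (height, R1), (retries, R1), (tags, R1), (weight, R1)]


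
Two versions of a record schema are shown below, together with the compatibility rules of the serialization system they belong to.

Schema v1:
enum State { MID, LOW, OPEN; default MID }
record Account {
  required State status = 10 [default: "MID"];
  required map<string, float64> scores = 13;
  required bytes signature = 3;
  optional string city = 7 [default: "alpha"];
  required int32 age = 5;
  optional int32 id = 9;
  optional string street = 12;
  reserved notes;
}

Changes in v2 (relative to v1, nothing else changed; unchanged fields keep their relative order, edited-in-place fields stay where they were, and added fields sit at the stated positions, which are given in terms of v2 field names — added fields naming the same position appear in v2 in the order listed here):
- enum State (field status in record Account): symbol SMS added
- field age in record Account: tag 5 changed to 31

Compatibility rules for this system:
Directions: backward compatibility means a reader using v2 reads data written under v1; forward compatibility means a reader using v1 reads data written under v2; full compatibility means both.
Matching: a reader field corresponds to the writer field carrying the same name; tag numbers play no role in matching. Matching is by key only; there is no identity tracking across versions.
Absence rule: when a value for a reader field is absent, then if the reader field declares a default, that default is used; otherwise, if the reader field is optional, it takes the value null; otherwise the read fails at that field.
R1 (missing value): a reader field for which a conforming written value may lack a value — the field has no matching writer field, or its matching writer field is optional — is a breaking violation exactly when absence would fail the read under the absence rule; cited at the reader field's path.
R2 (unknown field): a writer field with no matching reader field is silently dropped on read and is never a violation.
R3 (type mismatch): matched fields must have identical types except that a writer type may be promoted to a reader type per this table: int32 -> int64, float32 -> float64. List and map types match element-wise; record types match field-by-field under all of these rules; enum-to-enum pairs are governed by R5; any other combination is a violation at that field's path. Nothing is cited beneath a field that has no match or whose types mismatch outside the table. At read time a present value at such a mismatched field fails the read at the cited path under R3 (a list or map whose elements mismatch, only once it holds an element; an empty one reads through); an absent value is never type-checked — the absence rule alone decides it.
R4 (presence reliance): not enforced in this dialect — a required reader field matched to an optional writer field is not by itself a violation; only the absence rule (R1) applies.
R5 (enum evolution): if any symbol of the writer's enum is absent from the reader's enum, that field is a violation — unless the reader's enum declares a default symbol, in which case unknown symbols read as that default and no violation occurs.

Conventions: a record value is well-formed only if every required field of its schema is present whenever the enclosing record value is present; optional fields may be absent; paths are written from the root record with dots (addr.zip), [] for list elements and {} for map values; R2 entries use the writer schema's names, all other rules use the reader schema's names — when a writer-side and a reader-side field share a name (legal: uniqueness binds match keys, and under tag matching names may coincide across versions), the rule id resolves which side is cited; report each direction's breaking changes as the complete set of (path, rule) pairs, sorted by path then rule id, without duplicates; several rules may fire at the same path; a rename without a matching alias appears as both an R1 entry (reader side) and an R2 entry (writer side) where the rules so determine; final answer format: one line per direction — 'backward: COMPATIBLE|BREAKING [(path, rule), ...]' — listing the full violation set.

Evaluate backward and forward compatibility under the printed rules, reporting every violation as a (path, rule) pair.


backward: COMPATIBLE []; forward: COMPATIBLE []

in Account below, arrows point writer -> reader
backward analysis of Account with v2 as reader and v1 as writer:
  State -> State, writer required: status aligns to status
  map<string, float64> -> map<string, float64>, writer required: scores aligns to scores
  bytes -> bytes, writer required: signature aligns to signature
  string -> string, writer optional: city aligns to city
  int32 -> int32, writer required: age aligns to age
  int32 -> int32, writer optional: id aligns to id
  string -> string, writer optional: street aligns to street
  => backward: COMPATIBLE
forward analysis of Account with v1 as reader and v2 as writer:
  State -> State, writer required: status aligns to status
  map<string, float64> -> map<string, float64>, writer required: scores aligns to scores
  bytes -> bytes, writer required: signature aligns to signature
  string -> string, writer optional: city aligns to city
  int32 -> int32, writer required: age aligns to age
  int32 -> int32, writer optional: id aligns to id
  string -> string, writer optional: street aligns to street
  => forward: COMPATIBLE


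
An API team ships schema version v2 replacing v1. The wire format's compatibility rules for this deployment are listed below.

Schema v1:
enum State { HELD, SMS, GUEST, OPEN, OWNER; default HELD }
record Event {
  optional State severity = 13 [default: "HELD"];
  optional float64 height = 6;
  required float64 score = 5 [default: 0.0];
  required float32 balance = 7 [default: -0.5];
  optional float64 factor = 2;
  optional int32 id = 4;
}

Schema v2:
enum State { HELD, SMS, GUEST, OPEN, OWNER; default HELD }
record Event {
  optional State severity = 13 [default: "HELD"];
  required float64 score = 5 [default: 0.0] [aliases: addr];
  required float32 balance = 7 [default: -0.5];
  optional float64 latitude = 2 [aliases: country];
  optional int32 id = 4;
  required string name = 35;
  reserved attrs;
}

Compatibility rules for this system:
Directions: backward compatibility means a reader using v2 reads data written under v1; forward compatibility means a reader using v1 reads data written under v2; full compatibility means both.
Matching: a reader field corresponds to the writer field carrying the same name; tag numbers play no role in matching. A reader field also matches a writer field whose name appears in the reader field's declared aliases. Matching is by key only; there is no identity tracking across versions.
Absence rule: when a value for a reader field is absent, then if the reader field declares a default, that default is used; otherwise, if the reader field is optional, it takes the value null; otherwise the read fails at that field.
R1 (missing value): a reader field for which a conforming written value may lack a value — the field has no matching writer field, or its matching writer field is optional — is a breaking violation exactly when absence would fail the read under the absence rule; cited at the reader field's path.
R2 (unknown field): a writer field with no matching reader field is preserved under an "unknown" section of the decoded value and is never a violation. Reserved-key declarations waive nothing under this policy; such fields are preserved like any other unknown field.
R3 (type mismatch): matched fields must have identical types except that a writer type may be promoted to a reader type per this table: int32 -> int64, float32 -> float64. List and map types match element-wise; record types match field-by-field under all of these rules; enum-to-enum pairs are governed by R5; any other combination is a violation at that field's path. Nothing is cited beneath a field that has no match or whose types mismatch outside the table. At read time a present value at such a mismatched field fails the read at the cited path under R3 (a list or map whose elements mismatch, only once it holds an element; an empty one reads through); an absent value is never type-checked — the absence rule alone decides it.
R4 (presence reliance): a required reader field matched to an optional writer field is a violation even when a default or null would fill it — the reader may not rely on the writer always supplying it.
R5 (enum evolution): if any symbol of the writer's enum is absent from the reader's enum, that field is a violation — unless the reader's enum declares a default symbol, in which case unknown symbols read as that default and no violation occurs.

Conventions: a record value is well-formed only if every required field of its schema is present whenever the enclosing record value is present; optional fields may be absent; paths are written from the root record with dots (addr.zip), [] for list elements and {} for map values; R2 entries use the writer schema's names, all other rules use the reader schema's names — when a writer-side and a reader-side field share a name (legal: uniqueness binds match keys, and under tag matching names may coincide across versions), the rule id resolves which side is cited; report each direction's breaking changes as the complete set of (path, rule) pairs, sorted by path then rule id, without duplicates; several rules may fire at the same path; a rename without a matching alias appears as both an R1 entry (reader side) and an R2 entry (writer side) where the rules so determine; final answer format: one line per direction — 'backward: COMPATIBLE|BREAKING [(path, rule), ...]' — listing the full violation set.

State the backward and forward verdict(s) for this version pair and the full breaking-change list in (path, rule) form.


the writer's type comes first in each Event pair
checking backward for Event: reader v2 against writer v1:
  severity <- severity (State -> State, writer optional)
  score <- score (float64 -> float64, writer required)
  balance <- balance (float32 -> float32, writer required)
  latitude: no writer-side match
  id <- id (int32 -> int32, writer optional)
  name: no writer-side match
  height (writer side), unknown to reader
  factor (writer side), unknown to reader
  breaking: (name, R1)
  backward on Event therefore BREAKING (1)
checking forward for Event: reader v1 against writer v2:
  severity <- severity (State -> State, writer optional)
  height: no writer-side match
  score <- score (float64 -> float64, writer required)
  balance <- balance (float32 -> float32, writer required)
  factor: no writer-side match
  id <- id (int32 -> int32, writer optional)
  latitude (writer side), unknown to reader
  name (writer side), unknown to reader
  => forward verdict for Event: COMPATIBLE, no violations

backward: BREAKING [(name, R1)]; forward: COMPATIBLE []


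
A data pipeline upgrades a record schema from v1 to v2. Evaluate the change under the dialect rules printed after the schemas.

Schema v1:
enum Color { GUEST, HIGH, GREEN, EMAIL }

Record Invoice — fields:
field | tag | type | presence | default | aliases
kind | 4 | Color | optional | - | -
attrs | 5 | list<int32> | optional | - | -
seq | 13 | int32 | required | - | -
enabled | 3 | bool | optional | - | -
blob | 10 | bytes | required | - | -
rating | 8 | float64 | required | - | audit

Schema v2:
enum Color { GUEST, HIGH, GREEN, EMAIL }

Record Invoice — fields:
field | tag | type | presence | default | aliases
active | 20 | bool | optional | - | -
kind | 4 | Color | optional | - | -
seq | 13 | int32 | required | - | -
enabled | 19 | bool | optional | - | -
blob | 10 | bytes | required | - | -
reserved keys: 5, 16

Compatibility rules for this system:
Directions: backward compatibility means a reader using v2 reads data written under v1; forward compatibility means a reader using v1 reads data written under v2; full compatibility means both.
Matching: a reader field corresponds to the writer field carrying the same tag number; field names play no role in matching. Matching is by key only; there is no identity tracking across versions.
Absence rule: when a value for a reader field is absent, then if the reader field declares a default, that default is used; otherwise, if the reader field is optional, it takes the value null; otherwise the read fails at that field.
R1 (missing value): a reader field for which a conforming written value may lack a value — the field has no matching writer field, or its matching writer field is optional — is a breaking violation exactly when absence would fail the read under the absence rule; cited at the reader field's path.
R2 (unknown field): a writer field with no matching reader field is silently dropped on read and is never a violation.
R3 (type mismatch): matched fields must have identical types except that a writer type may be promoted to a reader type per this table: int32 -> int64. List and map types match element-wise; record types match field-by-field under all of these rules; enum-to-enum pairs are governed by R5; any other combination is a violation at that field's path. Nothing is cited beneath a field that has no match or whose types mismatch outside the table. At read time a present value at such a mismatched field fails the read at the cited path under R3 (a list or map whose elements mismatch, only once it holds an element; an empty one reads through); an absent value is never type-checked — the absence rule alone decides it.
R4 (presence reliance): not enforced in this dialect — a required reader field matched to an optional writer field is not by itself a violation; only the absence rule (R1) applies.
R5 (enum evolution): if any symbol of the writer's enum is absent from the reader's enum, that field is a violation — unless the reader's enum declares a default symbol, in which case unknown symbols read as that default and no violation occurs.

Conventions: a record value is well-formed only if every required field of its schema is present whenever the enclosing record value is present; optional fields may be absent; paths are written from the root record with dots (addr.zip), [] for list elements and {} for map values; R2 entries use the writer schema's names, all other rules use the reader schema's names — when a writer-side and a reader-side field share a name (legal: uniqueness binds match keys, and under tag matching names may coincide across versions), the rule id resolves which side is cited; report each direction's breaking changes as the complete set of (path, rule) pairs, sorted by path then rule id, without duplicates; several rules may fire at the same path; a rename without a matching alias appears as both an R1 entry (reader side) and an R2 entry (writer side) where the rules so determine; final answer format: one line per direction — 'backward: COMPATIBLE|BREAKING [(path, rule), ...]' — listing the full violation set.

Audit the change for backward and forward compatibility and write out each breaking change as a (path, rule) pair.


in Invoice below, arrows point writer -> reader
backward for Invoice (reader v2, writer v1):
  active: no writer-side match
  kind: Color -> Color, writer optional; from kind
  seq: int32 -> int32, writer required; from seq
  enabled: no writer-side match
  blob: bytes -> bytes, writer required; from blob
  writer field attrs has no reader counterpart
  writer field enabled has no reader counterpart
  writer field rating has no reader counterpart
  => no violations; backward on Invoice: COMPATIBLE
forward for Invoice (reader v1, writer v2):
  kind: Color -> Color, writer optional; from kind
  attrs: no writer-side match
  seq: int32 -> int32, writer required; from seq
  enabled: no writer-side match
  blob: bytes -> bytes, writer required; from blob
  rating: no writer-side match
  writer field active has no reader counterpart
  writer field enabled has no reader counterpart
  breaking: (rating, R1)
  forward on Invoice therefore BREAKING (1)

backward: COMPATIBLE []; forward: BREAKING [(rating, R1)]


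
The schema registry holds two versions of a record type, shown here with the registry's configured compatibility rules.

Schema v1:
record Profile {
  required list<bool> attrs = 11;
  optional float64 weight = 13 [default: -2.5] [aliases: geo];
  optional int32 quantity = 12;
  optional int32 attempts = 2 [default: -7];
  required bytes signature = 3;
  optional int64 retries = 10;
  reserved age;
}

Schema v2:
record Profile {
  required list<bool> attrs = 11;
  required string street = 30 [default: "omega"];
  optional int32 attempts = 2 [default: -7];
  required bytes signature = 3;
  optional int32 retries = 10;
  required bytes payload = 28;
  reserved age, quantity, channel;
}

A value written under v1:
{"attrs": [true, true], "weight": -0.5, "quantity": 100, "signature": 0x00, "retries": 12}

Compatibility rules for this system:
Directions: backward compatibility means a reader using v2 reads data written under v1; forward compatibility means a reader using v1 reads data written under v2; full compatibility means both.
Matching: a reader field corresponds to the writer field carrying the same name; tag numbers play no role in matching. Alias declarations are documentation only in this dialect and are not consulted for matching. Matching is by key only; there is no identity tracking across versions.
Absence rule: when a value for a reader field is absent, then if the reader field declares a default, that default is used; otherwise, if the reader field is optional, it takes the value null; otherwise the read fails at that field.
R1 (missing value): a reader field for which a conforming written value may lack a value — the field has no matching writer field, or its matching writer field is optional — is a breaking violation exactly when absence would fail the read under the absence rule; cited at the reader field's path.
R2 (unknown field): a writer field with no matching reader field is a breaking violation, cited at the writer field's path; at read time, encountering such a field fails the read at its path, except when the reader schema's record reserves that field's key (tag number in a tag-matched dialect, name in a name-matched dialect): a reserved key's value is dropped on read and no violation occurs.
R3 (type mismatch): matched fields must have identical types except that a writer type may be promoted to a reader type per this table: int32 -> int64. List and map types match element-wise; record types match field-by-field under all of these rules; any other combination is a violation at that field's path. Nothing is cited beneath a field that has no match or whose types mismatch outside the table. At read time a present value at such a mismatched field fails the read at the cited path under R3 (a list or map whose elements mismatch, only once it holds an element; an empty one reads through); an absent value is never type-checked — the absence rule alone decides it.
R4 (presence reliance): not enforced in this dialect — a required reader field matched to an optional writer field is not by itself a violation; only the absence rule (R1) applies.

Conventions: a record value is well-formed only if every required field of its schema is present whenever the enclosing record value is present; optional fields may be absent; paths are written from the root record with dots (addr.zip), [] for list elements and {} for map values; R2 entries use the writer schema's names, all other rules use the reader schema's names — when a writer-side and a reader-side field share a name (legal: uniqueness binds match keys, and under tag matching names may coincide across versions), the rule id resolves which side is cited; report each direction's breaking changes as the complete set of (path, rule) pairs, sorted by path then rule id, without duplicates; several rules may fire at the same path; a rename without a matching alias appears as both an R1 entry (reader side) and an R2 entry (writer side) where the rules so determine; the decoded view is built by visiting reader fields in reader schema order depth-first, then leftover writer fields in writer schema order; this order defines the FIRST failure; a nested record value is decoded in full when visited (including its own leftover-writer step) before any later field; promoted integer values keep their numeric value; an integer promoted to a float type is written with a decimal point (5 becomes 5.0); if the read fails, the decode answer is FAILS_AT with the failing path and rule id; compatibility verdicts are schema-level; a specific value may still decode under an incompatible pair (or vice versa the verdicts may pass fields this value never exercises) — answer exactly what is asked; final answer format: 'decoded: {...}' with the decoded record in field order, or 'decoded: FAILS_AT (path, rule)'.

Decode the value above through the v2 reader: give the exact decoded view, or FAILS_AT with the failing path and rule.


decoded: FAILS_AT (retries, R3)

in Profile below, arrows point writer -> reader
decode walk for Profile under reader schema v2:
  attrs := [true, true]
  street := "omega" (absent -> default)
  attempts := -7 (absent -> default)
  signature := 0x00
  read fails at retries under R3
  => FAILS_AT (retries, R3)
the rest of the Profile diff is inert for this question:
  added field street to record Profile: required string, tag 30, default "omega" (in v2 it sits immediately before attempts) -> matters for Profile compatibility verdicts, not for this value's decode
  added field payload to record Profile: required bytes, tag 28 (in v2 it sits last) -> matters for Profile compatibility verdicts, not for this value's decode
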